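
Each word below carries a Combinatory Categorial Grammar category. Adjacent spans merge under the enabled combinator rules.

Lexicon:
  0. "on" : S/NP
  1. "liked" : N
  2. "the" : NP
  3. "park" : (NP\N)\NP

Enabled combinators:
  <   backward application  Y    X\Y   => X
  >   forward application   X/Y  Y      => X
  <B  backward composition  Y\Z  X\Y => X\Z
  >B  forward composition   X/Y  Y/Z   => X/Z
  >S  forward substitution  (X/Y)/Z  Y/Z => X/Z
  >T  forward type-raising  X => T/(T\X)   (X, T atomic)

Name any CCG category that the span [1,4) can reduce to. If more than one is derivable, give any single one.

NP

[0,4] S   >
  [0,1] "on" : S/NP
  [1,4] NP   >
    [1,2] NP/(NP\N)   >T
      [1,2] "liked" : N
    [2,4] NP\N   <
      [2,3] "the" : NP
      [3,4] "park" : (NP\N)\NP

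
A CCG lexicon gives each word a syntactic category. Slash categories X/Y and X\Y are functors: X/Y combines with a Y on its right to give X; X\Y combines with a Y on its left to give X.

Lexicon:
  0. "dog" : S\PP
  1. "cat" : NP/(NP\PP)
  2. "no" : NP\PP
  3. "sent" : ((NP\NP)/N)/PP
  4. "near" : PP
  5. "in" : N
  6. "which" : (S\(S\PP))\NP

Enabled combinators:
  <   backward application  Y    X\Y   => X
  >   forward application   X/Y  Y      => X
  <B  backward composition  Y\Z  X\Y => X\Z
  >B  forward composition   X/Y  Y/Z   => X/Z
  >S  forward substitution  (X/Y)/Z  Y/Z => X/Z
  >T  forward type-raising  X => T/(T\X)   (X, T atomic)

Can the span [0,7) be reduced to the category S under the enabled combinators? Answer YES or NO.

[0,7] S   <
  [0,1] "dog" : S\PP
  [1,7] S\(S\PP)   <
    [1,6] NP   >
      [1,2] "cat" : NP/(NP\PP)
      [2,6] NP\PP   <B
        [2,3] "no" : NP\PP
        [3,6] NP\NP   >
          [3,5] (NP\NP)/N   >
            [3,4] "sent" : ((NP\NP)/N)/PP
            [4,5] "near" : PP
          [5,6] "in" : N
    [6,7] "which" : (S\(S\PP))\NP

YES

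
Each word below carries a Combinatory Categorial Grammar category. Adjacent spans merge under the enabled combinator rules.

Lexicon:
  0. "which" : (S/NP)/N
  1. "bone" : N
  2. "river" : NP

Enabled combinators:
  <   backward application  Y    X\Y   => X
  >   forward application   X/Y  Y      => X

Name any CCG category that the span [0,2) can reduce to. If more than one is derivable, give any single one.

S/NP

[0,3] S   >
  [0,2] S/NP   >
    [0,1] "which" : (S/NP)/N
    [1,2] "bone" : N
  [2,3] "river" : NP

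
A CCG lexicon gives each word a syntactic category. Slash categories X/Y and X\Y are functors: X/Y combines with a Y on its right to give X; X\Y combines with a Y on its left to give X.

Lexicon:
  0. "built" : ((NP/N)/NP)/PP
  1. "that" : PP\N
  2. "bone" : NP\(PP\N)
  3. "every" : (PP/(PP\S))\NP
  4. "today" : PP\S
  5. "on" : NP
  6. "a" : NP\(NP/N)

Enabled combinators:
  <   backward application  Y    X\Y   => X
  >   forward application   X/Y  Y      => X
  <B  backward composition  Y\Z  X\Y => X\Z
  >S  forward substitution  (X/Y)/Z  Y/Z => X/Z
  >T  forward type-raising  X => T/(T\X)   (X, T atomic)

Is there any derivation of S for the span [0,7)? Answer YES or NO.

((NP/N)/NP)/PP PP\N NP\(PP\N) (PP/(PP\S))\NP PP\S NP NP\(NP/N)
CKY chart[0,7] = {N/(N\NP), NP, NP/(NP\NP), PP/(PP\NP), S/(S\NP)}; S ∉ chart

NO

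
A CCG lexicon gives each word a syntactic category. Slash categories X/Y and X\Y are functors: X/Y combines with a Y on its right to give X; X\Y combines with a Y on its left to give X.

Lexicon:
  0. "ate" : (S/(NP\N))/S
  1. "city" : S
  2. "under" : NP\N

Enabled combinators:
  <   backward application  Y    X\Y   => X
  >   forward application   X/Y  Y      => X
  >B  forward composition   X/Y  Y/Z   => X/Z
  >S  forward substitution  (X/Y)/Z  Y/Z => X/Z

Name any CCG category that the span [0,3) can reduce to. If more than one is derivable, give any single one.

[0,3] S   >
  [0,2] S/(NP\N)   >
    [0,1] "ate" : (S/(NP\N))/S
    [1,2] "city" : S
  [2,3] "under" : NP\N

S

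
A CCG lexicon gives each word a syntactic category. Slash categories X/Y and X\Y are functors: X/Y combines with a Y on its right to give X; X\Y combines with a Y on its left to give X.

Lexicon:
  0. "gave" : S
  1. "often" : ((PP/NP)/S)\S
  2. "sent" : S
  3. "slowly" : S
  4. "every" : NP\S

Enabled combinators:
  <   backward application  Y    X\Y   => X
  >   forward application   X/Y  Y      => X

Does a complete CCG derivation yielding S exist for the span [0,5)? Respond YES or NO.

NO

S ((PP/NP)/S)\S S S NP\S
CKY chart[0,5] = {PP}; S ∉ chart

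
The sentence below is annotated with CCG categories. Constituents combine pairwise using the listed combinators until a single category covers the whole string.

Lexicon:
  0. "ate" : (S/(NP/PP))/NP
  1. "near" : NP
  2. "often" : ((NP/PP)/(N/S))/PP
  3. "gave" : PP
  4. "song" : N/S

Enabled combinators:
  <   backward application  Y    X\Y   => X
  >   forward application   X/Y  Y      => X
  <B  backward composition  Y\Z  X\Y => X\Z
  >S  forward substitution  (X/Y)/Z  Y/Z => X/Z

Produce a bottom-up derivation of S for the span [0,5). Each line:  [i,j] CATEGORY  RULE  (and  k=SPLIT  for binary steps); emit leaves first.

[0,1] (S/(NP/PP))/NP  lex  "ate"
[1,2] NP  lex  "near"
[0,2] S/(NP/PP)  >  k=1
[2,3] ((NP/PP)/(N/S))/PP  lex  "often"
[3,4] PP  lex  "gave"
[2,4] (NP/PP)/(N/S)  >  k=3
[4,5] N/S  lex  "song"
[2,5] NP/PP  >  k=4
[0,5] S  >  k=2

[0,5] S   >
  [0,2] S/(NP/PP)   >
    [0,1] "ate" : (S/(NP/PP))/NP
    [1,2] "near" : NP
  [2,5] NP/PP   >
    [2,4] (NP/PP)/(N/S)   >
      [2,3] "often" : ((NP/PP)/(N/S))/PP
      [3,4] "gave" : PP
    [4,5] "song" : N/S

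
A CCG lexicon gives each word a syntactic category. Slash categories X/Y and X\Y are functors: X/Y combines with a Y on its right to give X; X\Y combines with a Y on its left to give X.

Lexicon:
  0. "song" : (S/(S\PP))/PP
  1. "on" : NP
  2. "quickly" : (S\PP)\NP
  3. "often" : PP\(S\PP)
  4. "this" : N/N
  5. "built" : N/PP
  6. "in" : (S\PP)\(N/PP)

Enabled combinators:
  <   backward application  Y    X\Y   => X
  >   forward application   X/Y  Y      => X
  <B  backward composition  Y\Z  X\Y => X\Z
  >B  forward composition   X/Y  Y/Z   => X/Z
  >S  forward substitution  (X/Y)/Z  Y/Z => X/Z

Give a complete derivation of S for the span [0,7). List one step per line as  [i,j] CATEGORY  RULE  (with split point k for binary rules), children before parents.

[0,1] (S/(S\PP))/PP  lex  "song"
[1,2] NP  lex  "on"
[2,3] (S\PP)\NP  lex  "quickly"
[3,4] PP\(S\PP)  lex  "often"
[2,4] PP\NP  <B  k=3
[1,4] PP  <  k=2
[0,4] S/(S\PP)  >  k=1
[4,5] N/N  lex  "this"
[5,6] N/PP  lex  "built"
[4,6] N/PP  >B  k=5
[6,7] (S\PP)\(N/PP)  lex  "in"
[4,7] S\PP  <  k=6
[0,7] S  >  k=4

[0,7] S   >
  [0,4] S/(S\PP)   >
    [0,1] "song" : (S/(S\PP))/PP
    [1,4] PP   <
      [1,2] "on" : NP
      [2,4] PP\NP   <B
        [2,3] "quickly" : (S\PP)\NP
        [3,4] "often" : PP\(S\PP)
  [4,7] S\PP   <
    [4,6] N/PP   >B
      [4,5] "this" : N/N
      [5,6] "built" : N/PP
    [6,7] "in" : (S\PP)\(N/PP)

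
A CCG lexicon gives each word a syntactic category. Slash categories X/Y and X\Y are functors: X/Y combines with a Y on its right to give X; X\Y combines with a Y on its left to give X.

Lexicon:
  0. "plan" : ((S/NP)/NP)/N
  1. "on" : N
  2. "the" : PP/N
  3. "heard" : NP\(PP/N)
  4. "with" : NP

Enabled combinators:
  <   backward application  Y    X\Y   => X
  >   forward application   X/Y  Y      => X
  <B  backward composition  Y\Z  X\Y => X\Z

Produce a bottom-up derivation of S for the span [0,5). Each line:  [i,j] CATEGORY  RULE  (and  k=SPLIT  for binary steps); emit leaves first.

[0,5] S   >
  [0,4] S/NP   >
    [0,2] (S/NP)/NP   >
      [0,1] "plan" : ((S/NP)/NP)/N
      [1,2] "on" : N
    [2,4] NP   <
      [2,3] "the" : PP/N
      [3,4] "heard" : NP\(PP/N)
  [4,5] "with" : NP

[0,1] ((S/NP)/NP)/N  lex  "plan"
[1,2] N  lex  "on"
[0,2] (S/NP)/NP  >  k=1
[2,3] PP/N  lex  "the"
[3,4] NP\(PP/N)  lex  "heard"
[2,4] NP  <  k=3
[0,4] S/NP  >  k=2
[4,5] NP  lex  "with"
[0,5] S  >  k=4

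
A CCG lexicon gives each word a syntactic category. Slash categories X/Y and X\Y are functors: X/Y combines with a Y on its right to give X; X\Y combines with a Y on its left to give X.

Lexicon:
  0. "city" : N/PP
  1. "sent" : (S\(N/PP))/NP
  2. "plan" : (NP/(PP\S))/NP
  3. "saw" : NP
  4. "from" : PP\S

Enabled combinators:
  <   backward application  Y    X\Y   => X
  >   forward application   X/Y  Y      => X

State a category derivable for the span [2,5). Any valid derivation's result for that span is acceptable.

[0,5] S   <
  [0,1] "city" : N/PP
  [1,5] S\(N/PP)   >
    [1,2] "sent" : (S\(N/PP))/NP
    [2,5] NP   >
      [2,4] NP/(PP\S)   >
        [2,3] "plan" : (NP/(PP\S))/NP
        [3,4] "saw" : NP
      [4,5] "from" : PP\S

NP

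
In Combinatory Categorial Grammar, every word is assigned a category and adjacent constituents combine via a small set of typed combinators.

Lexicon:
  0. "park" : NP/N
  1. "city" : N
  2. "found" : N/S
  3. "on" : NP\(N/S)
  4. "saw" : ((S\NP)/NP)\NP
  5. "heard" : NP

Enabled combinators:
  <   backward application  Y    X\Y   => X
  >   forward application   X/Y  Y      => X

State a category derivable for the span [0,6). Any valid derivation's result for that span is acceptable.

[0,6] S   <
  [0,2] NP   >
    [0,1] "park" : NP/N
    [1,2] "city" : N
  [2,6] S\NP   >
    [2,5] (S\NP)/NP   <
      [2,4] NP   <
        [2,3] "found" : N/S
        [3,4] "on" : NP\(N/S)
      [4,5] "saw" : ((S\NP)/NP)\NP
    [5,6] "heard" : NP

S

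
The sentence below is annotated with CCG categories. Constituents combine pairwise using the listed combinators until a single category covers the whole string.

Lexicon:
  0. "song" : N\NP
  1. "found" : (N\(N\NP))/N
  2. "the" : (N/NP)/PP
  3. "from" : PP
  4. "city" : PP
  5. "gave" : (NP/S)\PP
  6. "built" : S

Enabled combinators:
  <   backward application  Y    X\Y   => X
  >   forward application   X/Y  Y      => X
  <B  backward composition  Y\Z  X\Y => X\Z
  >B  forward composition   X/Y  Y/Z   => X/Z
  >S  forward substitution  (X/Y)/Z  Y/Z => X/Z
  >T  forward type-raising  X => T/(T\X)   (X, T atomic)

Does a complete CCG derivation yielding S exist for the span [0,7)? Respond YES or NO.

N\NP (N\(N\NP))/N (N/NP)/PP PP PP (NP/S)\PP S
CKY chart[0,7] = {N, N/(N\N), NP/(NP\N), PP/(PP\N), S/(S\N)}; S ∉ chart

NO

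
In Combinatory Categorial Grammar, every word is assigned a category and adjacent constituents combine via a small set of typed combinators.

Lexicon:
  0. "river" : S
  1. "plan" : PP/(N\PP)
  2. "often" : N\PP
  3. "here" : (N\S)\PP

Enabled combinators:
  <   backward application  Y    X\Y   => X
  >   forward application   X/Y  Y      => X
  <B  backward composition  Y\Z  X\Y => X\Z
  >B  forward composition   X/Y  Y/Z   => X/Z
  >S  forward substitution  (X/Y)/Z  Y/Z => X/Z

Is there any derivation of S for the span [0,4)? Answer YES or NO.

NO

S PP/(N\PP) N\PP (N\S)\PP
CKY chart[0,4] = {N}; S ∉ chart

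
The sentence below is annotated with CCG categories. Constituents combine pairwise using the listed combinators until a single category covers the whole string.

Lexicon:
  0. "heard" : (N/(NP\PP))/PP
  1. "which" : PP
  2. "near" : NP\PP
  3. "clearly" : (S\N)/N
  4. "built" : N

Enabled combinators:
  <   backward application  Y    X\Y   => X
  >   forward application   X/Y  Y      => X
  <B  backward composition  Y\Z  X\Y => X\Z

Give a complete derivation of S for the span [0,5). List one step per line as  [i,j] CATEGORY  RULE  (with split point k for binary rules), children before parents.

[0,1] (N/(NP\PP))/PP  lex  "heard"
[1,2] PP  lex  "which"
[0,2] N/(NP\PP)  >  k=1
[2,3] NP\PP  lex  "near"
[0,3] N  >  k=2
[3,4] (S\N)/N  lex  "clearly"
[4,5] N  lex  "built"
[3,5] S\N  >  k=4
[0,5] S  <  k=3

[0,5] S   <
  [0,3] N   >
    [0,2] N/(NP\PP)   >
      [0,1] "heard" : (N/(NP\PP))/PP
      [1,2] "which" : PP
    [2,3] "near" : NP\PP
  [3,5] S\N   >
    [3,4] "clearly" : (S\N)/N
    [4,5] "built" : N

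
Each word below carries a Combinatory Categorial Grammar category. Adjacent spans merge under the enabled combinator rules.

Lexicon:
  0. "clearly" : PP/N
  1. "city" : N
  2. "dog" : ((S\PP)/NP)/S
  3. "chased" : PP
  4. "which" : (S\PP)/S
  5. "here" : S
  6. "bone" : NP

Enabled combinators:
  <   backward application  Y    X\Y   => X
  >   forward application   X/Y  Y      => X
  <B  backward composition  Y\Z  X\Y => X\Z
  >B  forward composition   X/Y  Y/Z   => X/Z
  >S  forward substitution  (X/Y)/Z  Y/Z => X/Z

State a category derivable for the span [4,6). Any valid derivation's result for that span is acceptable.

[0,7] S   <
  [0,2] PP   >
    [0,1] "clearly" : PP/N
    [1,2] "city" : N
  [2,7] S\PP   >
    [2,6] (S\PP)/NP   >
      [2,3] "dog" : ((S\PP)/NP)/S
      [3,6] S   <
        [3,4] "chased" : PP
        [4,6] S\PP   >
          [4,5] "which" : (S\PP)/S
          [5,6] "here" : S
    [6,7] "bone" : NP

S\PP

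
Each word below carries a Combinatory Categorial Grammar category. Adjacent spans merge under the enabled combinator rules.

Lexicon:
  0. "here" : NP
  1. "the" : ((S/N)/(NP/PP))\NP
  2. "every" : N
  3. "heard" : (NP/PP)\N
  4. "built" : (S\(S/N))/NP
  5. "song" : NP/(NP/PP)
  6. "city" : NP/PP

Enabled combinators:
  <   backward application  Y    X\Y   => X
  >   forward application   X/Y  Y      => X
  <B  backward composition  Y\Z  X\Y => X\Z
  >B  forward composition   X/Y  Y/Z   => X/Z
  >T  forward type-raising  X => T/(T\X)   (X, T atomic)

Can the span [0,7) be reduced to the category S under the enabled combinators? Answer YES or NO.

YES

[0,7] S   <
  [0,4] S/N   >
    [0,2] (S/N)/(NP/PP)   <
      [0,1] "here" : NP
      [1,2] "the" : ((S/N)/(NP/PP))\NP
    [2,4] NP/PP   <
      [2,3] "every" : N
      [3,4] "heard" : (NP/PP)\N
  [4,7] S\(S/N)   >
    [4,5] "built" : (S\(S/N))/NP
    [5,7] NP   >
      [5,6] "song" : NP/(NP/PP)
      [6,7] "city" : NP/PP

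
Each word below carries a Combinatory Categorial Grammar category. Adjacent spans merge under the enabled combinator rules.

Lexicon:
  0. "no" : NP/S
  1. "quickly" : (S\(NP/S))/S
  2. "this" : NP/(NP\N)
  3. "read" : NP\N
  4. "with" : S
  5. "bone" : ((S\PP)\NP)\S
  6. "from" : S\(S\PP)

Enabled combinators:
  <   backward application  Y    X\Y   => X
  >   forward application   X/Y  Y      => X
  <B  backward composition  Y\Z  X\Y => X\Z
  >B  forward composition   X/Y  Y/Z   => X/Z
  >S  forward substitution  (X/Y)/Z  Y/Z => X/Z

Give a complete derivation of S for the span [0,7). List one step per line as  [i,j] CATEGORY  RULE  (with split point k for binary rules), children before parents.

[0,1] NP/S  lex  "no"
[1,2] (S\(NP/S))/S  lex  "quickly"
[2,3] NP/(NP\N)  lex  "this"
[3,4] NP\N  lex  "read"
[2,4] NP  >  k=3
[4,5] S  lex  "with"
[5,6] ((S\PP)\NP)\S  lex  "bone"
[4,6] (S\PP)\NP  <  k=5
[2,6] S\PP  <  k=4
[6,7] S\(S\PP)  lex  "from"
[2,7] S  <  k=6
[1,7] S\(NP/S)  >  k=2
[0,7] S  <  k=1

[0,7] S   <
  [0,1] "no" : NP/S
  [1,7] S\(NP/S)   >
    [1,2] "quickly" : (S\(NP/S))/S
    [2,7] S   <
      [2,6] S\PP   <
        [2,4] NP   >
          [2,3] "this" : NP/(NP\N)
          [3,4] "read" : NP\N
        [4,6] (S\PP)\NP   <
          [4,5] "with" : S
          [5,6] "bone" : ((S\PP)\NP)\S
      [6,7] "from" : S\(S\PP)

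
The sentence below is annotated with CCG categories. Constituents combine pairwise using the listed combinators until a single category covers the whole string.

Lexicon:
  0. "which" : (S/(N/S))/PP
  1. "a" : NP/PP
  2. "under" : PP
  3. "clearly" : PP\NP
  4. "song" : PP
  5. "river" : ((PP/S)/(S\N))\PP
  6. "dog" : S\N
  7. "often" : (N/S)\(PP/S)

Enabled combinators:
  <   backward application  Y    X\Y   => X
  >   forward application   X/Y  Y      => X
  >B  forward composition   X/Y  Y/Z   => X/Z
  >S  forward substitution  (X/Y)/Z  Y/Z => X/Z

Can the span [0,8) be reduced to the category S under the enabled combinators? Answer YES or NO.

[0,8] S   >
  [0,4] S/(N/S)   >
    [0,1] "which" : (S/(N/S))/PP
    [1,4] PP   <
      [1,3] NP   >
        [1,2] "a" : NP/PP
        [2,3] "under" : PP
      [3,4] "clearly" : PP\NP
  [4,8] N/S   <
    [4,7] PP/S   >
      [4,6] (PP/S)/(S\N)   <
        [4,5] "song" : PP
        [5,6] "river" : ((PP/S)/(S\N))\PP
      [6,7] "dog" : S\N
    [7,8] "often" : (N/S)\(PP/S)

YES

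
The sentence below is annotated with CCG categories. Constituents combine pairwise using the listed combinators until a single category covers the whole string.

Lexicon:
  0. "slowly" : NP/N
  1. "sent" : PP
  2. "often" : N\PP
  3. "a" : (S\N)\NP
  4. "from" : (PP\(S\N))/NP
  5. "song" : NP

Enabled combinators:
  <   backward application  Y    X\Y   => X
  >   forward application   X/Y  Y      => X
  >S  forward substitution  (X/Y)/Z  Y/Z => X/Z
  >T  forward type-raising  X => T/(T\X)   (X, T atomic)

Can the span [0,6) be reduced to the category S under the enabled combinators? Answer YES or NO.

NP/N PP N\PP (S\N)\NP (PP\(S\N))/NP NP
CKY chart[0,6] = {N/(N\PP), NP/(NP\PP), PP, PP/(PP\PP), S/(S\PP)}; S ∉ chart

NO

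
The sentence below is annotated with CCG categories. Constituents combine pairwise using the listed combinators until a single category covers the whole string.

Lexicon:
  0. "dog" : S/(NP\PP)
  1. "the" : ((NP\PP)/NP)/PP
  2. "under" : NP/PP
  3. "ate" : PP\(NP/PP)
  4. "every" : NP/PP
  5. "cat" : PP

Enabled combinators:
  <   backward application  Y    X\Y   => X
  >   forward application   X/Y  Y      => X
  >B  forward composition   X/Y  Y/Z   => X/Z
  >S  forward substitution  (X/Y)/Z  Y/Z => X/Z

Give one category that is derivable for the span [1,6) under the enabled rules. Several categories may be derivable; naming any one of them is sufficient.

[0,6] S   >
  [0,1] "dog" : S/(NP\PP)
  [1,6] NP\PP   >
    [1,4] (NP\PP)/NP   >
      [1,2] "the" : ((NP\PP)/NP)/PP
      [2,4] PP   <
        [2,3] "under" : NP/PP
        [3,4] "ate" : PP\(NP/PP)
    [4,6] NP   >
      [4,5] "every" : NP/PP
      [5,6] "cat" : PP

NP\PP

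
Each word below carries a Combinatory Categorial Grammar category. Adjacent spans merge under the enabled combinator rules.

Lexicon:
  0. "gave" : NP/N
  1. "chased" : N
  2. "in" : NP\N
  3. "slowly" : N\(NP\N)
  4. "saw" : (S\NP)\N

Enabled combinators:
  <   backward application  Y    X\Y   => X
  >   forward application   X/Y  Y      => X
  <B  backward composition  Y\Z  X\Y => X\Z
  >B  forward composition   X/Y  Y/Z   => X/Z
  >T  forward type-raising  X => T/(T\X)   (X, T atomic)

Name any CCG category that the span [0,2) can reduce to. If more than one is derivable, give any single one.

[0,5] S   <
  [0,2] NP   >
    [0,1] "gave" : NP/N
    [1,2] "chased" : N
  [2,5] S\NP   <
    [2,4] N   <
      [2,3] "in" : NP\N
      [3,4] "slowly" : N\(NP\N)
    [4,5] "saw" : (S\NP)\N

NP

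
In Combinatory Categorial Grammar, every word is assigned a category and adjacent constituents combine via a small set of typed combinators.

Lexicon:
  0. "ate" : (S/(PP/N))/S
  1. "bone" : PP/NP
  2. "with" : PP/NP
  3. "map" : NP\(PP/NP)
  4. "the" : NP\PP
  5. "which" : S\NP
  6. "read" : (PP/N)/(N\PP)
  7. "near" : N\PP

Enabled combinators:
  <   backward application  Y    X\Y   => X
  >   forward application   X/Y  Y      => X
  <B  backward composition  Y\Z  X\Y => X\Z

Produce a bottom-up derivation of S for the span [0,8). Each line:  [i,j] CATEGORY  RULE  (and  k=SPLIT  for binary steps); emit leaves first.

[0,1] (S/(PP/N))/S  lex  "ate"
[1,2] PP/NP  lex  "bone"
[2,3] PP/NP  lex  "with"
[3,4] NP\(PP/NP)  lex  "map"
[2,4] NP  <  k=3
[1,4] PP  >  k=2
[4,5] NP\PP  lex  "the"
[5,6] S\NP  lex  "which"
[4,6] S\PP  <B  k=5
[1,6] S  <  k=4
[0,6] S/(PP/N)  >  k=1
[6,7] (PP/N)/(N\PP)  lex  "read"
[7,8] N\PP  lex  "near"
[6,8] PP/N  >  k=7
[0,8] S  >  k=6

[0,8] S   >
  [0,6] S/(PP/N)   >
    [0,1] "ate" : (S/(PP/N))/S
    [1,6] S   <
      [1,4] PP   >
        [1,2] "bone" : PP/NP
        [2,4] NP   <
          [2,3] "with" : PP/NP
          [3,4] "map" : NP\(PP/NP)
      [4,6] S\PP   <B
        [4,5] "the" : NP\PP
        [5,6] "which" : S\NP
  [6,8] PP/N   >
    [6,7] "read" : (PP/N)/(N\PP)
    [7,8] "near" : N\PP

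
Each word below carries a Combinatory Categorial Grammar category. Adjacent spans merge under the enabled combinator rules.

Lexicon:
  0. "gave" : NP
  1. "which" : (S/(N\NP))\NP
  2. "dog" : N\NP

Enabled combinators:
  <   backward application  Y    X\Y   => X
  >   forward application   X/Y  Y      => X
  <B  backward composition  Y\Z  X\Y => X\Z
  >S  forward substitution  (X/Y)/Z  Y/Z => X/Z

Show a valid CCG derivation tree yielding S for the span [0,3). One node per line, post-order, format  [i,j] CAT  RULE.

[0,3] S   >
  [0,2] S/(N\NP)   <
    [0,1] "gave" : NP
    [1,2] "which" : (S/(N\NP))\NP
  [2,3] "dog" : N\NP

[0,1] NP  lex  "gave"
[1,2] (S/(N\NP))\NP  lex  "which"
[0,2] S/(N\NP)  <  k=1
[2,3] N\NP  lex  "dog"
[0,3] S  >  k=2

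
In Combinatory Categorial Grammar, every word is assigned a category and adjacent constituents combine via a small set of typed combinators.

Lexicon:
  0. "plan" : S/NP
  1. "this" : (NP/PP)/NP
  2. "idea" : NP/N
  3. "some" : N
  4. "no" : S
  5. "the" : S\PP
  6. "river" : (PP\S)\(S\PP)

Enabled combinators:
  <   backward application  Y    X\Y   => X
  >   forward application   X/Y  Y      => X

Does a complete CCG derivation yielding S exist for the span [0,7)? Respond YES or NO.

YES

[0,7] S   >
  [0,1] "plan" : S/NP
  [1,7] NP   >
    [1,4] NP/PP   >
      [1,2] "this" : (NP/PP)/NP
      [2,4] NP   >
        [2,3] "idea" : NP/N
        [3,4] "some" : N
    [4,7] PP   <
      [4,5] "no" : S
      [5,7] PP\S   <
        [5,6] "the" : S\PP
        [6,7] "river" : (PP\S)\(S\PP)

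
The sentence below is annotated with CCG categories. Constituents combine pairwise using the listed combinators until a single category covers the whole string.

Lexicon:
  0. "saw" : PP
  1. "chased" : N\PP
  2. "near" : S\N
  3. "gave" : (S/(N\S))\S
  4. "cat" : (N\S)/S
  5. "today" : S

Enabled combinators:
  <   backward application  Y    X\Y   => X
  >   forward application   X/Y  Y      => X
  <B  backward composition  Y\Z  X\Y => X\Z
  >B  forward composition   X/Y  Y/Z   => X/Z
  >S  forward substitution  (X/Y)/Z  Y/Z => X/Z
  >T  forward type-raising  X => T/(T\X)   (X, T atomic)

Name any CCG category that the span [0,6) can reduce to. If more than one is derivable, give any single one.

[0,6] S   >
  [0,4] S/(N\S)   <
    [0,3] S   >
      [0,1] S/(S\PP)   >T
        [0,1] "saw" : PP
      [1,3] S\PP   <B
        [1,2] "chased" : N\PP
        [2,3] "near" : S\N
    [3,4] "gave" : (S/(N\S))\S
  [4,6] N\S   >
    [4,5] "cat" : (N\S)/S
    [5,6] "today" : S

S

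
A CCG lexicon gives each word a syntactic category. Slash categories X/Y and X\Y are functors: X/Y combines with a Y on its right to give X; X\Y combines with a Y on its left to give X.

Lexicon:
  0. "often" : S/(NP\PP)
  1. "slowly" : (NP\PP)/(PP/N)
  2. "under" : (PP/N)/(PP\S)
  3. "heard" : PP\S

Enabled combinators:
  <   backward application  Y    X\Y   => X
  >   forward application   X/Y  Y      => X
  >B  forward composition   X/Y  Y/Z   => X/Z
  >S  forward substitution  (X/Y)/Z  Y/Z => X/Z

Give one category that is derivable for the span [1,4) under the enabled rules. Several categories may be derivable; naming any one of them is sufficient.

[0,4] S   >
  [0,1] "often" : S/(NP\PP)
  [1,4] NP\PP   >
    [1,2] "slowly" : (NP\PP)/(PP/N)
    [2,4] PP/N   >
      [2,3] "under" : (PP/N)/(PP\S)
      [3,4] "heard" : PP\S

NP\PP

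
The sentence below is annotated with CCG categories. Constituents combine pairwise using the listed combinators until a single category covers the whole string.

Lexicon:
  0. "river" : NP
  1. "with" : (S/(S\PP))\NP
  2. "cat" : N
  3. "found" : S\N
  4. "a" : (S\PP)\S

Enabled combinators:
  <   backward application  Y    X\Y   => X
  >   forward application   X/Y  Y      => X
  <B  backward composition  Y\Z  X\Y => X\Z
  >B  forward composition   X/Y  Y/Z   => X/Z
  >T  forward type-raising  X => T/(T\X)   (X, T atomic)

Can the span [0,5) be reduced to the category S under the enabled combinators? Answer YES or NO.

[0,5] S   >
  [0,2] S/(S\PP)   <
    [0,1] "river" : NP
    [1,2] "with" : (S/(S\PP))\NP
  [2,5] S\PP   <
    [2,4] S   >
      [2,3] S/(S\N)   >T
        [2,3] "cat" : N
      [3,4] "found" : S\N
    [4,5] "a" : (S\PP)\S

YES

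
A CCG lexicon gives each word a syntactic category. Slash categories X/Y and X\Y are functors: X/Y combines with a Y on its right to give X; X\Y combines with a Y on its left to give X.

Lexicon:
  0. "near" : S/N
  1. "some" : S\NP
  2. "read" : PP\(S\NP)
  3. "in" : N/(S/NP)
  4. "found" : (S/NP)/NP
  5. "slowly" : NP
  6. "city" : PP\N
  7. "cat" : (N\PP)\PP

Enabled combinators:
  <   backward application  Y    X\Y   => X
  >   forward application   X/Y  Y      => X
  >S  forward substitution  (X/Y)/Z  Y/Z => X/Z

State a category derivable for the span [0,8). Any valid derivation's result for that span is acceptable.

[0,8] S   >
  [0,1] "near" : S/N
  [1,8] N   <
    [1,3] PP   <
      [1,2] "some" : S\NP
      [2,3] "read" : PP\(S\NP)
    [3,8] N\PP   <
      [3,7] PP   <
        [3,6] N   >
          [3,4] "in" : N/(S/NP)
          [4,6] S/NP   >
            [4,5] "found" : (S/NP)/NP
            [5,6] "slowly" : NP
        [6,7] "city" : PP\N
      [7,8] "cat" : (N\PP)\PP

S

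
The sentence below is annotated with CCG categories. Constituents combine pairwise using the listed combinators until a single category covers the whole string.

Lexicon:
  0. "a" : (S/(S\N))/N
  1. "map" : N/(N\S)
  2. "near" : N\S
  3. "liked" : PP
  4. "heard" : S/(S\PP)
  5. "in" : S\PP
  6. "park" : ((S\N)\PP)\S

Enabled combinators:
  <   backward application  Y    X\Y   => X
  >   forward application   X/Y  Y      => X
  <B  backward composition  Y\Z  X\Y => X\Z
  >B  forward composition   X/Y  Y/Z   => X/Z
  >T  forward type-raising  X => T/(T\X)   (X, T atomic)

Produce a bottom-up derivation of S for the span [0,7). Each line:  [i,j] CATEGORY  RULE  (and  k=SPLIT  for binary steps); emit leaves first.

[0,1] (S/(S\N))/N  lex  "a"
[1,2] N/(N\S)  lex  "map"
[2,3] N\S  lex  "near"
[1,3] N  >  k=2
[0,3] S/(S\N)  >  k=1
[3,4] PP  lex  "liked"
[4,5] S/(S\PP)  lex  "heard"
[5,6] S\PP  lex  "in"
[4,6] S  >  k=5
[6,7] ((S\N)\PP)\S  lex  "park"
[4,7] (S\N)\PP  <  k=6
[3,7] S\N  <  k=4
[0,7] S  >  k=3

[0,7] S   >
  [0,3] S/(S\N)   >
    [0,1] "a" : (S/(S\N))/N
    [1,3] N   >
      [1,2] "map" : N/(N\S)
      [2,3] "near" : N\S
  [3,7] S\N   <
    [3,4] "liked" : PP
    [4,7] (S\N)\PP   <
      [4,6] S   >
        [4,5] "heard" : S/(S\PP)
        [5,6] "in" : S\PP
      [6,7] "park" : ((S\N)\PP)\S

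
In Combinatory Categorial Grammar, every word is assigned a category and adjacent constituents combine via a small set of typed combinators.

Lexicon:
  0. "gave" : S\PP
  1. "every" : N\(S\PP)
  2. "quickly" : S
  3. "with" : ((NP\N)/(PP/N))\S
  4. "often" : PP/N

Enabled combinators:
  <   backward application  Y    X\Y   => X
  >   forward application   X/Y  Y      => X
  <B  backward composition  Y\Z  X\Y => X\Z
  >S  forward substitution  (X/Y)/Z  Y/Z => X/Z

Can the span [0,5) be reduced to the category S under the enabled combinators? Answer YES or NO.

S\PP N\(S\PP) S ((NP\N)/(PP/N))\S PP/N
CKY chart[0,5] = {NP}; S ∉ chart

NO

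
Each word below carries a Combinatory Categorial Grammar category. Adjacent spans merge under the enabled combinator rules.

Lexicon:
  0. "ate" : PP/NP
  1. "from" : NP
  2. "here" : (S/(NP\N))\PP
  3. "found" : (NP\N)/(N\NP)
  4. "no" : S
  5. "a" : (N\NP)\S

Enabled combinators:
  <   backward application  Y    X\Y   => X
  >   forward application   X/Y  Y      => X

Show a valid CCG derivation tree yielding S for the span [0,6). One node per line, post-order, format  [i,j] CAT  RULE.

[0,6] S   >
  [0,3] S/(NP\N)   <
    [0,2] PP   >
      [0,1] "ate" : PP/NP
      [1,2] "from" : NP
    [2,3] "here" : (S/(NP\N))\PP
  [3,6] NP\N   >
    [3,4] "found" : (NP\N)/(N\NP)
    [4,6] N\NP   <
      [4,5] "no" : S
      [5,6] "a" : (N\NP)\S

[0,1] PP/NP  lex  "ate"
[1,2] NP  lex  "from"
[0,2] PP  >  k=1
[2,3] (S/(NP\N))\PP  lex  "here"
[0,3] S/(NP\N)  <  k=2
[3,4] (NP\N)/(N\NP)  lex  "found"
[4,5] S  lex  "no"
[5,6] (N\NP)\S  lex  "a"
[4,6] N\NP  <  k=5
[3,6] NP\N  >  k=4
[0,6] S  >  k=3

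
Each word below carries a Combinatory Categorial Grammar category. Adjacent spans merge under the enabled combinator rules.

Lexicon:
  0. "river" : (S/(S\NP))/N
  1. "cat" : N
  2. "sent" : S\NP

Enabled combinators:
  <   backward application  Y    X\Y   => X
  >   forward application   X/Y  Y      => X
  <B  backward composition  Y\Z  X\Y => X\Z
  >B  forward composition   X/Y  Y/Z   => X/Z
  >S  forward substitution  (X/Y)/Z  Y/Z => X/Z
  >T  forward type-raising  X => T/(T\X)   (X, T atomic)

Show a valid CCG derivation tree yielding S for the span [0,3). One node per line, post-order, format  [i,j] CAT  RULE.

[0,1] (S/(S\NP))/N  lex  "river"
[1,2] N  lex  "cat"
[0,2] S/(S\NP)  >  k=1
[2,3] S\NP  lex  "sent"
[0,3] S  >  k=2

[0,3] S   >
  [0,2] S/(S\NP)   >
    [0,1] "river" : (S/(S\NP))/N
    [1,2] "cat" : N
  [2,3] "sent" : S\NP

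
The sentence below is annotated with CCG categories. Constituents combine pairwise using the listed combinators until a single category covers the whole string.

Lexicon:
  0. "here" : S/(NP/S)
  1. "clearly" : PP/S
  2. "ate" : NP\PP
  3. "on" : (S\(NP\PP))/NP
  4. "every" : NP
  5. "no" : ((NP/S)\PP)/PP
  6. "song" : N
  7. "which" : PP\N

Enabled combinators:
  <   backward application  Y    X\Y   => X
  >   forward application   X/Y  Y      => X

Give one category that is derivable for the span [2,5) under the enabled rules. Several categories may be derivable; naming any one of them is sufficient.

S

[0,8] S   >
  [0,1] "here" : S/(NP/S)
  [1,8] NP/S   <
    [1,5] PP   >
      [1,2] "clearly" : PP/S
      [2,5] S   <
        [2,3] "ate" : NP\PP
        [3,5] S\(NP\PP)   >
          [3,4] "on" : (S\(NP\PP))/NP
          [4,5] "every" : NP
    [5,8] (NP/S)\PP   >
      [5,6] "no" : ((NP/S)\PP)/PP
      [6,8] PP   <
        [6,7] "song" : N
        [7,8] "which" : PP\N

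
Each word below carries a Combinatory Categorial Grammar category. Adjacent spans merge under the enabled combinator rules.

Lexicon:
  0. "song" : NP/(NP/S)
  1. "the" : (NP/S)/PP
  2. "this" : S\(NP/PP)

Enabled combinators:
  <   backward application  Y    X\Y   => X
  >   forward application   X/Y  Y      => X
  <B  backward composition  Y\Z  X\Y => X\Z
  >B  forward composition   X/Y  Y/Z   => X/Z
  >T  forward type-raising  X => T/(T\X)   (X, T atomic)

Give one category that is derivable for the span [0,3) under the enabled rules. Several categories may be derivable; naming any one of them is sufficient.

S

[0,3] S   <
  [0,2] NP/PP   >B
    [0,1] "song" : NP/(NP/S)
    [1,2] "the" : (NP/S)/PP
  [2,3] "this" : S\(NP/PP)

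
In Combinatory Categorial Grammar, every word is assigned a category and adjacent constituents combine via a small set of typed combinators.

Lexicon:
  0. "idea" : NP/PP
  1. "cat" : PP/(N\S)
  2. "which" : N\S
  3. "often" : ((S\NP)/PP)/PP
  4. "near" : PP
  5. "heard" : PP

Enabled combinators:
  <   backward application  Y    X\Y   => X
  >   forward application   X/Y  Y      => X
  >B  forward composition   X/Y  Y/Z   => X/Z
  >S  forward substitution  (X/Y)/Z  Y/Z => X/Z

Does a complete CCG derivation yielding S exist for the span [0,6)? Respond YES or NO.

YES

[0,6] S   <
  [0,3] NP   >
    [0,1] "idea" : NP/PP
    [1,3] PP   >
      [1,2] "cat" : PP/(N\S)
      [2,3] "which" : N\S
  [3,6] S\NP   >
    [3,5] (S\NP)/PP   >
      [3,4] "often" : ((S\NP)/PP)/PP
      [4,5] "near" : PP
    [5,6] "heard" : PP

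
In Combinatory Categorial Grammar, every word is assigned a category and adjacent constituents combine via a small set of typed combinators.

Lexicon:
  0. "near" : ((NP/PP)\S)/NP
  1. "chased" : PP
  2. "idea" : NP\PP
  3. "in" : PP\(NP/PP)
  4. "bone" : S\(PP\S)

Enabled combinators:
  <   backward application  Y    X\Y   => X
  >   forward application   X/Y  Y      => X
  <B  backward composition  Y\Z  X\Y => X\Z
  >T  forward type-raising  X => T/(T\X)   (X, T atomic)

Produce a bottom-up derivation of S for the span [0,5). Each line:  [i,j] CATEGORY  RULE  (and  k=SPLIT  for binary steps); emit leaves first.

[0,1] ((NP/PP)\S)/NP  lex  "near"
[1,2] PP  lex  "chased"
[2,3] NP\PP  lex  "idea"
[1,3] NP  <  k=2
[0,3] (NP/PP)\S  >  k=1
[3,4] PP\(NP/PP)  lex  "in"
[0,4] PP\S  <B  k=3
[4,5] S\(PP\S)  lex  "bone"
[0,5] S  <  k=4

[0,5] S   <
  [0,4] PP\S   <B
    [0,3] (NP/PP)\S   >
      [0,1] "near" : ((NP/PP)\S)/NP
      [1,3] NP   <
        [1,2] "chased" : PP
        [2,3] "idea" : NP\PP
    [3,4] "in" : PP\(NP/PP)
  [4,5] "bone" : S\(PP\S)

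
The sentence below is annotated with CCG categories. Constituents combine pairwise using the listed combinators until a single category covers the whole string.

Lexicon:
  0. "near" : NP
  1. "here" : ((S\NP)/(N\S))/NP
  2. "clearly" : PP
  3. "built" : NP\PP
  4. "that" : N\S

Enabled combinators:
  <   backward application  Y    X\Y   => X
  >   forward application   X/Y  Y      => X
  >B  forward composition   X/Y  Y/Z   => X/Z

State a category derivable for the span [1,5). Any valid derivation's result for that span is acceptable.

[0,5] S   <
  [0,1] "near" : NP
  [1,5] S\NP   >
    [1,4] (S\NP)/(N\S)   >
      [1,2] "here" : ((S\NP)/(N\S))/NP
      [2,4] NP   <
        [2,3] "clearly" : PP
        [3,4] "built" : NP\PP
    [4,5] "that" : N\S

S\NP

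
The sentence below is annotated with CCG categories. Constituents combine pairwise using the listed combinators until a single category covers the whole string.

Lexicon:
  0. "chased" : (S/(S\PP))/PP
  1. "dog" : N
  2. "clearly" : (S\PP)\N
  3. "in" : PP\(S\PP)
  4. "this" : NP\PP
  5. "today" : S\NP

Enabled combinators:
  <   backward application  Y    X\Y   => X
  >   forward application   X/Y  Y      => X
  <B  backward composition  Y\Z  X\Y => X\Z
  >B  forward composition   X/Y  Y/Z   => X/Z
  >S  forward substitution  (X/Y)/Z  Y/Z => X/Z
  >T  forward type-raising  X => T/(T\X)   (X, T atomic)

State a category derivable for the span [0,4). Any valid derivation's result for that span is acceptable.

S/(S\PP)

[0,6] S   >
  [0,4] S/(S\PP)   >
    [0,1] "chased" : (S/(S\PP))/PP
    [1,4] PP   <
      [1,2] "dog" : N
      [2,4] PP\N   <B
        [2,3] "clearly" : (S\PP)\N
        [3,4] "in" : PP\(S\PP)
  [4,6] S\PP   <B
    [4,5] "this" : NP\PP
    [5,6] "today" : S\NP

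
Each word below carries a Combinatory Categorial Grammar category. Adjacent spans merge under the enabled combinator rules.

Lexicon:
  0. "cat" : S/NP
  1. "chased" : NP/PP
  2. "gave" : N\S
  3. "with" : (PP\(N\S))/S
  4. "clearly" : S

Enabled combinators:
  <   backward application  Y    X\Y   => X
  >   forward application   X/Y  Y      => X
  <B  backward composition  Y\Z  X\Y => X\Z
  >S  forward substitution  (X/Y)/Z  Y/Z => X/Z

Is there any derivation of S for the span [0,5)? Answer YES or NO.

[0,5] S   >
  [0,1] "cat" : S/NP
  [1,5] NP   >
    [1,2] "chased" : NP/PP
    [2,5] PP   <
      [2,3] "gave" : N\S
      [3,5] PP\(N\S)   >
        [3,4] "with" : (PP\(N\S))/S
        [4,5] "clearly" : S

YES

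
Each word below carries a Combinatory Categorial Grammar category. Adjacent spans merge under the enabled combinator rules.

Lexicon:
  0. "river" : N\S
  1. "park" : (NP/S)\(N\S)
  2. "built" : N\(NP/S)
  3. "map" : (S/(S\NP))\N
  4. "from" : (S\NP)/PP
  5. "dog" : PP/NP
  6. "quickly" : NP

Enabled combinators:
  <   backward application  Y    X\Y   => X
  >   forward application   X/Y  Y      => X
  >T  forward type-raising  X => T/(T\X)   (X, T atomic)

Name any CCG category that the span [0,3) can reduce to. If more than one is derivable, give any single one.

[0,7] S   >
  [0,4] S/(S\NP)   <
    [0,3] N   <
      [0,2] NP/S   <
        [0,1] "river" : N\S
        [1,2] "park" : (NP/S)\(N\S)
      [2,3] "built" : N\(NP/S)
    [3,4] "map" : (S/(S\NP))\N
  [4,7] S\NP   >
    [4,5] "from" : (S\NP)/PP
    [5,7] PP   >
      [5,6] "dog" : PP/NP
      [6,7] "quickly" : NP

N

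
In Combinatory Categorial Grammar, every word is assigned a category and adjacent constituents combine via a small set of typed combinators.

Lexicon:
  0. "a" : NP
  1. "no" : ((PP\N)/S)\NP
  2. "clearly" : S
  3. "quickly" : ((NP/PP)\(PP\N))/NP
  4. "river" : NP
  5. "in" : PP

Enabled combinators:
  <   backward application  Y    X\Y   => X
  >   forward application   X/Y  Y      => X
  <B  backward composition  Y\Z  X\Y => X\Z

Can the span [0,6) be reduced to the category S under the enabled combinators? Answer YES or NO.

NP ((PP\N)/S)\NP S ((NP/PP)\(PP\N))/NP NP PP
CKY chart[0,6] = {NP}; S ∉ chart

NO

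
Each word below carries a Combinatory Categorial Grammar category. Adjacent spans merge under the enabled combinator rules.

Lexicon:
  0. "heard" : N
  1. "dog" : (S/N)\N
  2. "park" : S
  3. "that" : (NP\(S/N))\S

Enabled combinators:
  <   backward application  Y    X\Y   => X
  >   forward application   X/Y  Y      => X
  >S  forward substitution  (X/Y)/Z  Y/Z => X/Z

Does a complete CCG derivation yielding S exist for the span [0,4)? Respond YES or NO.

NO

N (S/N)\N S (NP\(S/N))\S
CKY chart[0,4] = {NP}; S ∉ chart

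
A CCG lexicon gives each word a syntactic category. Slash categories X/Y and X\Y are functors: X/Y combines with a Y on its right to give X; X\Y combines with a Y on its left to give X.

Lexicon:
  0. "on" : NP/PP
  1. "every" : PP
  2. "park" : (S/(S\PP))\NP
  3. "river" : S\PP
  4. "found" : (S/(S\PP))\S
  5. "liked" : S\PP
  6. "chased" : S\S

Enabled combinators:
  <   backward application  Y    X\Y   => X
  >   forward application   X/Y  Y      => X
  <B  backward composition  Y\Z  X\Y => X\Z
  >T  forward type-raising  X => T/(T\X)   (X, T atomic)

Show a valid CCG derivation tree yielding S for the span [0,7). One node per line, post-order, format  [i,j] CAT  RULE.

[0,1] NP/PP  lex  "on"
[1,2] PP  lex  "every"
[0,2] NP  >  k=1
[2,3] (S/(S\PP))\NP  lex  "park"
[0,3] S/(S\PP)  <  k=2
[3,4] S\PP  lex  "river"
[0,4] S  >  k=3
[4,5] (S/(S\PP))\S  lex  "found"
[0,5] S/(S\PP)  <  k=4
[5,6] S\PP  lex  "liked"
[6,7] S\S  lex  "chased"
[5,7] S\PP  <B  k=6
[0,7] S  >  k=5

[0,7] S   >
  [0,5] S/(S\PP)   <
    [0,4] S   >
      [0,3] S/(S\PP)   <
        [0,2] NP   >
          [0,1] "on" : NP/PP
          [1,2] "every" : PP
        [2,3] "park" : (S/(S\PP))\NP
      [3,4] "river" : S\PP
    [4,5] "found" : (S/(S\PP))\S
  [5,7] S\PP   <B
    [5,6] "liked" : S\PP
    [6,7] "chased" : S\S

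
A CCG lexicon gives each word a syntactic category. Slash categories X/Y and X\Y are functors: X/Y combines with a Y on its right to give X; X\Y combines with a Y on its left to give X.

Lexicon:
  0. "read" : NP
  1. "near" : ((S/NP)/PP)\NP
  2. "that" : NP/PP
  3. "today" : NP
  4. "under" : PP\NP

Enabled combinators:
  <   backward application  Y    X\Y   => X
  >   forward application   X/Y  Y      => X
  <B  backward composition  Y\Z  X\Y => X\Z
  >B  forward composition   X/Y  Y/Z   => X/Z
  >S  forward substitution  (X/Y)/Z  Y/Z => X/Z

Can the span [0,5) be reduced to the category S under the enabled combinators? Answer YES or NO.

[0,5] S   >
  [0,3] S/PP   >S
    [0,2] (S/NP)/PP   <
      [0,1] "read" : NP
      [1,2] "near" : ((S/NP)/PP)\NP
    [2,3] "that" : NP/PP
  [3,5] PP   <
    [3,4] "today" : NP
    [4,5] "under" : PP\NP

YES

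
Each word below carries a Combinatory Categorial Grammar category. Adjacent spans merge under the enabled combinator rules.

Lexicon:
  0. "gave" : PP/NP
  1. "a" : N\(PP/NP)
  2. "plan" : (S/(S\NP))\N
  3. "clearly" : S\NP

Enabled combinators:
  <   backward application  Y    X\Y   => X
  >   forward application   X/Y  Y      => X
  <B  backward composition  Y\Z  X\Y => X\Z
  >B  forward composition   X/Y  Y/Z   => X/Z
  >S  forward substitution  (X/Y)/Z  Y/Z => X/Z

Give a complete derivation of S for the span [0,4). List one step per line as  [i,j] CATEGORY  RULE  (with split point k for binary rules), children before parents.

[0,1] PP/NP  lex  "gave"
[1,2] N\(PP/NP)  lex  "a"
[0,2] N  <  k=1
[2,3] (S/(S\NP))\N  lex  "plan"
[0,3] S/(S\NP)  <  k=2
[3,4] S\NP  lex  "clearly"
[0,4] S  >  k=3

[0,4] S   >
  [0,3] S/(S\NP)   <
    [0,2] N   <
      [0,1] "gave" : PP/NP
      [1,2] "a" : N\(PP/NP)
    [2,3] "plan" : (S/(S\NP))\N
  [3,4] "clearly" : S\NP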